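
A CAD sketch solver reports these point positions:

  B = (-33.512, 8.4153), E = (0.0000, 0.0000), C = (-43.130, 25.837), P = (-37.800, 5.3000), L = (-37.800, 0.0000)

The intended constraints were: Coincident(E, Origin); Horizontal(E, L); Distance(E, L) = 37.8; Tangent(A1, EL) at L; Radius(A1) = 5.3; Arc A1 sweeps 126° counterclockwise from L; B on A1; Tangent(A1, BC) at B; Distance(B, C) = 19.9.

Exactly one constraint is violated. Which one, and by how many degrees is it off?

Tangent(A1, BC) at B — off by 7.10°.

E = (0.00, 0.00) ✓; E.y = 0.00, L.y = 0.00 ✓; |EL| = 37.80 ✓; ∠(PL, LE) = 90.00° ✓; |PL| = 5.300 ✓; bearing(P→B) − bearing(P→L) = 126.0° ✓; |PB| = 5.300 ✓; ∠(PB, BC) = 97.10° ✗; |BC| = 19.90 ✓.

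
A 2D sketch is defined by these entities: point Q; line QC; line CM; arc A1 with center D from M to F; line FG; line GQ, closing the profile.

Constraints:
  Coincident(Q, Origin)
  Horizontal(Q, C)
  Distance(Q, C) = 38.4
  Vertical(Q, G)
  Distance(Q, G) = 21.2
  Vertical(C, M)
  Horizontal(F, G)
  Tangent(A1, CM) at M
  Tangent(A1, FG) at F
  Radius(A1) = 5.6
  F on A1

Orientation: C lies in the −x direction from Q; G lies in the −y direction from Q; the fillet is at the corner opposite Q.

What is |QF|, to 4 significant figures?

39.05

Q is at the origin; Q and C share the same y with |QC| = 38.4 and C on the −x side, so C = (-38.40, 0.000). QG is vertical with |QG| = 21.2 and G on the −y side, so G = (0.000, -21.20). The virtual corner opposite Q is at (-38.40, -21.20). The tangent condition forces DM to be normal to CM and A1 meets FG tangentially, so DF is at right angles to FG, with radius 5.6, so the center D sits 5.6 in from both sides at D = (-32.80, -15.60). That places the tangent points at M = (-38.40, -15.60) on CM and F = (-32.80, -21.20) on FG. Then |QF| = |F − Q| = 39.05.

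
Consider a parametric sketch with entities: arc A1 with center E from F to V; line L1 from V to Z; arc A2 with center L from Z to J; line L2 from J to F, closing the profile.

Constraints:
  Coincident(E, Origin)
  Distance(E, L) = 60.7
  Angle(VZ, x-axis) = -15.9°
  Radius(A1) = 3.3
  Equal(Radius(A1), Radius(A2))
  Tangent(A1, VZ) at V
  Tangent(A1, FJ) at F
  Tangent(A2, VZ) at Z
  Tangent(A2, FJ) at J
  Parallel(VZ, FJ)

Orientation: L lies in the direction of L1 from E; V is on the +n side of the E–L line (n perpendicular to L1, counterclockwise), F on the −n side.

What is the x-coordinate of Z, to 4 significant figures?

59.28

The slot axis is L1's direction at -15.9°, so u = (cos -15.9°, sin -15.9°) = (0.9617, -0.2740) and n = (−sin -15.9°, cos -15.9°) = (0.2740, 0.9617). E is at the origin and L lies 60.7 along u from E, so L = 60.7·u = (58.38, -16.63). Tangency of A1 to both parallel lines with radius 3.3 puts V and F at E ± 3.3·n: V = (0.9041, 3.174), F = (-0.9041, -3.174). Equal radii place Z and J the same way about L: Z = L + 3.3·n = (59.28, -13.46), J = L − 3.3·n = (57.47, -19.80). So Z.x = 59.28.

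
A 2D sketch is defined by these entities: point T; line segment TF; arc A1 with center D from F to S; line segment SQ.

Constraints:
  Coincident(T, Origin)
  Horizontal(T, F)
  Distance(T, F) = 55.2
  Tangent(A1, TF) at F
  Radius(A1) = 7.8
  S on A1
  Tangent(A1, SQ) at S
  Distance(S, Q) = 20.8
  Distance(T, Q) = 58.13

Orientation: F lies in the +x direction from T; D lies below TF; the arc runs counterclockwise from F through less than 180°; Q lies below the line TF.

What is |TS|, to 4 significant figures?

48.27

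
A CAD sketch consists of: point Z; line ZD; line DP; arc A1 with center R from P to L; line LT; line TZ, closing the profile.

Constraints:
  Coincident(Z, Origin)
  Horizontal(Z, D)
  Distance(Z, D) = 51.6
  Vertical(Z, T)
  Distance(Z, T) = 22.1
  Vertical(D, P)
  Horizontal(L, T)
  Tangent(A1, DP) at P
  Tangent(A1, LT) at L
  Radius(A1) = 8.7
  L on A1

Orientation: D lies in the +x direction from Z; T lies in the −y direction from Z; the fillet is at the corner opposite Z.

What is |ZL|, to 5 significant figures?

48.258

Z is at the origin; Z and D share the same y with |ZD| = 51.6 and D on the +x side, so D = (51.600, 0.0000). Z and T share the same x with |ZT| = 22.1 and T on the −y side, so T = (0.0000, -22.100). The virtual corner opposite Z is at (51.600, -22.100). Tangency of A1 to DP means the radius RP is perpendicular to DP and tangency of A1 to LT means the radius RL is perpendicular to LT, with radius 8.7, so the center R sits 8.7 in from both sides at R = (42.900, -13.400). That places the tangent points at P = (51.600, -13.400) on DP and L = (42.900, -22.100) on LT. Then |ZL| = |L − Z| = 48.258.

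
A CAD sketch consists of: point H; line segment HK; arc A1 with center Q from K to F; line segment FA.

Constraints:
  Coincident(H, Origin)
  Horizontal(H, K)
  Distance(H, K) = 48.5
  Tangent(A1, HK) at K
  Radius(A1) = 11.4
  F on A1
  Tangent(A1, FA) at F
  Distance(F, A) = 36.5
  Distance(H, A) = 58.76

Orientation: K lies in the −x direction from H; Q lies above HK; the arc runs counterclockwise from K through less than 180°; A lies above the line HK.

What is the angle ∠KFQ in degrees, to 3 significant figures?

46.6°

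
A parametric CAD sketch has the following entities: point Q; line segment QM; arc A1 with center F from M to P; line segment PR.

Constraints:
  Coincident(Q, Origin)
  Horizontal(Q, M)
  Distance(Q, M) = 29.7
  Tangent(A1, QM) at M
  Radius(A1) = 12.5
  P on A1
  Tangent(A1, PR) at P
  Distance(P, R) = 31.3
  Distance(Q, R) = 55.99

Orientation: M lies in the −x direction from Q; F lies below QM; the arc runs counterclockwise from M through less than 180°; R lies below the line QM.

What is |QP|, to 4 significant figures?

44.70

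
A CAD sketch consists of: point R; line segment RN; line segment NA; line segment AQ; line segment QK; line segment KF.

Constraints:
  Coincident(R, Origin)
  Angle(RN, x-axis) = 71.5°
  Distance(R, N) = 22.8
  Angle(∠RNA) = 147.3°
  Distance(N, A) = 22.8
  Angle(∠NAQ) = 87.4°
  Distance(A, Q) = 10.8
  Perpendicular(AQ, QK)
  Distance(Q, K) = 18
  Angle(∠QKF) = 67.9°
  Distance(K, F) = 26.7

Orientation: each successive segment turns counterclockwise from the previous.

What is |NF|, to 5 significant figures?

21.068

R is at the origin; RN runs at 71.5° with length 22.8, so N = (7.2345, 21.622). ∠RNA = 147.3° gives NA at 104.20° from the x-axis; with |NA| = 22.8, A = (1.6415, 43.725). ∠NAQ = 87.4° gives AQ at -163.20° from the x-axis; with |AQ| = 10.8, Q = (-8.6975, 40.604). AQ is perpendicular to QK, so QK runs at -73.200°; with |QK| = 18.0, K = (-3.4949, 23.372). ∠QKF = 67.9° gives KF at 38.900° from the x-axis; with |KF| = 26.7, F = (17.284, 40.138). Then |NF| = |F − N| = 21.068.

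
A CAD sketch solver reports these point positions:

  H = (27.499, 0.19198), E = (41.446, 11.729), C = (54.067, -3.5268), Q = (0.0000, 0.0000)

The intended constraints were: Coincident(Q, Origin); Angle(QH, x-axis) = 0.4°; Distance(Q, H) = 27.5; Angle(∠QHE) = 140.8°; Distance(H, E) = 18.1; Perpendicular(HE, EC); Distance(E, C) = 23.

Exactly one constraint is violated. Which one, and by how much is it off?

Distance(E, C) = 23 — off by 3.20.

Q = (0.00, 0.00) ✓; QH at 0.4000° ✓; |QH| = 27.50 ✓; ∠QHE = 140.8° ✓; |HE| = 18.10 ✓; ∠(HE, EC) = 90.00° ✓; |EC| = 19.80 ✗.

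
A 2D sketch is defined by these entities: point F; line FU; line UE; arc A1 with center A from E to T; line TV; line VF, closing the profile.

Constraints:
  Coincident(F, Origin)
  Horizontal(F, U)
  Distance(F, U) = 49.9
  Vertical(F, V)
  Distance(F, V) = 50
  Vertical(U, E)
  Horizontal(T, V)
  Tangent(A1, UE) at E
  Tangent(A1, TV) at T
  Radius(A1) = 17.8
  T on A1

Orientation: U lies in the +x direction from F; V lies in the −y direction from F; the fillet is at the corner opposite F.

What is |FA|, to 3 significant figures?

45.5

F is at the origin; F and U share the same y with |FU| = 49.9 and U on the +x side, so U = (49.9, 0.00). FV is vertical with |FV| = 50.0 and V on the −y side, so V = (0.00, -50.0). The virtual corner opposite F is at (49.9, -50.0). A1 meets UE tangentially, so AE is at right angles to UE and the tangent condition forces AT to be normal to TV, with radius 17.8, so the center A sits 17.8 in from both sides at A = (32.1, -32.2). Then |FA| = |A − F| = 45.5.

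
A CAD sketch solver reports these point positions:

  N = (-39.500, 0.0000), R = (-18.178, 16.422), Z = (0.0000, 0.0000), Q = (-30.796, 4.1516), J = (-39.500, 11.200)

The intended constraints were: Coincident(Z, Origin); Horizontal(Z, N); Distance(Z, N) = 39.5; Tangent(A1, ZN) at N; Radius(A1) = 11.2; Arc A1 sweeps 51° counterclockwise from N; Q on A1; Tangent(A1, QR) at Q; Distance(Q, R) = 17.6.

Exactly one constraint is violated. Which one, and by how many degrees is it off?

Tangent(A1, QR) at Q — off by 6.80°.

Z = (0.00, 0.00) ✓; Z.y = 0.00, N.y = 0.00 ✓; |ZN| = 39.50 ✓; ∠(JN, NZ) = 90.00° ✓; |JN| = 11.20 ✓; bearing(J→Q) − bearing(J→N) = 51.00° ✓; |JQ| = 11.20 ✓; ∠(JQ, QR) = 96.80° ✗; |QR| = 17.60 ✓.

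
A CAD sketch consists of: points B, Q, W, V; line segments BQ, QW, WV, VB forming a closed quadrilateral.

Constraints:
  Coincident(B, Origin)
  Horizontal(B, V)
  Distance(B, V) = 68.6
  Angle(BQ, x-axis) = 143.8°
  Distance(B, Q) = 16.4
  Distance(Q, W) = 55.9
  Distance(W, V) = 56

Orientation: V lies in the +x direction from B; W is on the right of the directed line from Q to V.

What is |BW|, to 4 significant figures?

40.11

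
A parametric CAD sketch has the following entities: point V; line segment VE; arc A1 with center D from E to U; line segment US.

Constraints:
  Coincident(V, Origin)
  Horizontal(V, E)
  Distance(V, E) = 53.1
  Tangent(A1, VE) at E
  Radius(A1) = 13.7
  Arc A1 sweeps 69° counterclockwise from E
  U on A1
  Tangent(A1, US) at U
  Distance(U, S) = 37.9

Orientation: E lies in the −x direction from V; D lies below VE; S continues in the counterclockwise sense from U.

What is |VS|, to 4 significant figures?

90.92

On A1, E sits at bearing 90° from D; a 69° counterclockwise sweep puts U at bearing 159°, so U = D + 13.7·(cos 159°, sin 159°) = (-65.89, -8.790). Since A1 is tangent to US there, DU ⟂ US, so US runs along (−sin 159°, cos 159°); with |US| = 37.9, S = (-79.47, -44.17). Then |VS| = |S − V| = 90.92.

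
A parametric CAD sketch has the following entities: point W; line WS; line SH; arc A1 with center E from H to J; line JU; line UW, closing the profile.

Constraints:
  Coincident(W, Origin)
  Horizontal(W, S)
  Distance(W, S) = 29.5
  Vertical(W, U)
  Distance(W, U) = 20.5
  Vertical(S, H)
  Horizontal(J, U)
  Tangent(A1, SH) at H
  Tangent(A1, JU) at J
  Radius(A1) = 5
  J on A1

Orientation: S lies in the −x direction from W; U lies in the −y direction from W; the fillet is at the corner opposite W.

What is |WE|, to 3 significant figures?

29.0

W is at the origin; WS is horizontal with |WS| = 29.5 and S on the −x side, so S = (-29.5, 0.00). WU is vertical with |WU| = 20.5 and U on the −y side, so U = (0.00, -20.5). The virtual corner opposite W is at (-29.5, -20.5). A1 meets SH tangentially, so EH is at right angles to SH and since A1 is tangent to JU there, EJ ⟂ JU, with radius 5.0, so the center E sits 5.0 in from both sides at E = (-24.5, -15.5). Then |WE| = |E − W| = 29.0.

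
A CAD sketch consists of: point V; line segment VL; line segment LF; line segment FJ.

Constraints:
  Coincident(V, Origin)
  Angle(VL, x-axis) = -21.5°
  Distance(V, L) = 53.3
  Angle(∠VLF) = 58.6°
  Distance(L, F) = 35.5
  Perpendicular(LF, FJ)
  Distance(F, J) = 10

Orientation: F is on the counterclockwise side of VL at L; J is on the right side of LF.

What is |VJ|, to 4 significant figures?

56.03

V is at the origin; VL runs at -21.5° with length 53.3, so L = 53.3·(cos -21.5°, sin -21.5°) = (49.59, -19.53). ∠VLF = 58.6°, so LF runs at -21.5° + (180° − 58.6°) = 99.90° from the x-axis; with |LF| = 35.5, F = L + 35.5·(cos 99.90°, sin 99.90°) = (43.49, 15.44). LF ⟂ FJ; with |FJ| = 10.0 on the right of LF, J = F + 10.0·(0.9851, 0.1719) = (53.34, 17.16). Then |VJ| = |J − V| = 56.03.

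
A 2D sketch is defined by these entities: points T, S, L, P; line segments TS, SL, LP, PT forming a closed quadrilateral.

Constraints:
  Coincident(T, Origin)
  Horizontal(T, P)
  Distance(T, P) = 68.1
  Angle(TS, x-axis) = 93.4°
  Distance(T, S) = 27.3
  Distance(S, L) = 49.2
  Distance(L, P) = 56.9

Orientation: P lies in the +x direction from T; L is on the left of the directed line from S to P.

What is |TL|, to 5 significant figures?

65.494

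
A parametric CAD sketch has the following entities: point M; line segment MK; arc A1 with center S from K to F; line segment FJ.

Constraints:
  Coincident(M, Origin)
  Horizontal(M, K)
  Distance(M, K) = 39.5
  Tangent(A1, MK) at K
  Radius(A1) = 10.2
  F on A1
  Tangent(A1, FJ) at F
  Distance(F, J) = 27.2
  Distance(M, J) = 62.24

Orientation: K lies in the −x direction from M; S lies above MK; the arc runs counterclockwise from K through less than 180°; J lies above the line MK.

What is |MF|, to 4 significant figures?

36.05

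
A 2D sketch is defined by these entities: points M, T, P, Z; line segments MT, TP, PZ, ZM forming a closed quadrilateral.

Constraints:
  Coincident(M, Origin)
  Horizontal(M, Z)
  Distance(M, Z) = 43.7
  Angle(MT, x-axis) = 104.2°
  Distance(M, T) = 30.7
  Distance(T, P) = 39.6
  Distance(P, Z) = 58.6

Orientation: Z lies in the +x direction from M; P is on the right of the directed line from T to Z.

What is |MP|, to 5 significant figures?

16.930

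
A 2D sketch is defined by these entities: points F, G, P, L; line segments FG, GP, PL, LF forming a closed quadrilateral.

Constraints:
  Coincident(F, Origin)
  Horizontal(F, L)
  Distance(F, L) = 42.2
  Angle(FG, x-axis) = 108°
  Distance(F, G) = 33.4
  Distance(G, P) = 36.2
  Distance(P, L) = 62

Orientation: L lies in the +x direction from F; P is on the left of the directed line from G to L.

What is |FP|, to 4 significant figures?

58.63

F is at the origin; FL is horizontal with |FL| = 42.2 and L in +x, so L = (42.2, 0). FG runs at 108.0° with |FG| = 33.4, so G = (-10.32, 31.77). P is determined by |GP| = 36.2 and |PL| = 62.0 together: it lies at the intersection of circle(G, 36.2) and circle(L, 62.0). With |GL| = 61.38, the foot of the radical line on GL is 10.05 from G and the perpendicular offset is √(36.2² − 10.05²) = 34.78. Taking the left-of-GL solution: P = (16.28, 56.32).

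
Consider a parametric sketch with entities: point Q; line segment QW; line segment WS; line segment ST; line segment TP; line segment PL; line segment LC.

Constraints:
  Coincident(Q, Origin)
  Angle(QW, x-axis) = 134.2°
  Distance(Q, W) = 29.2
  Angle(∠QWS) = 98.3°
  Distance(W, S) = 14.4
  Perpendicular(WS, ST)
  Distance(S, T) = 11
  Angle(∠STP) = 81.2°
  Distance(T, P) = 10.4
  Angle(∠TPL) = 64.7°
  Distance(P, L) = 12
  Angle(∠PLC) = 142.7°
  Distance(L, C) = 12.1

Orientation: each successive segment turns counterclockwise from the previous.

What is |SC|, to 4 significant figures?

9.052

Q is at the origin; QW runs at 134.2° with length 29.2, so W = (-20.36, 20.93). ∠QWS = 98.3° gives WS at -144.1° from the x-axis; with |WS| = 14.4, S = (-32.02, 12.49). WS is perpendicular to ST, so ST runs at -54.10°; with |ST| = 11.0, T = (-25.57, 3.580). ∠STP = 81.2° gives TP at 44.70° from the x-axis; with |TP| = 10.4, P = (-18.18, 10.89). ∠TPL = 64.7° gives PL at 160.0° from the x-axis; with |PL| = 12.0, L = (-29.46, 15.00). ∠PLC = 142.7° gives LC at -162.7° from the x-axis; with |LC| = 12.1, C = (-41.01, 11.40). Then |SC| = |C − S| = 9.052.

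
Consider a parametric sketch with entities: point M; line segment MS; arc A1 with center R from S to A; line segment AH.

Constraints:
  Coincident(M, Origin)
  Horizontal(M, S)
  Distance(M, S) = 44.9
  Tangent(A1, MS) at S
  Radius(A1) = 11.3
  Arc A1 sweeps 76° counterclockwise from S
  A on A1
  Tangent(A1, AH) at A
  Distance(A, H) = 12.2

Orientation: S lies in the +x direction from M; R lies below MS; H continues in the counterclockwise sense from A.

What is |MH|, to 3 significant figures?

37.1

M is at the origin; M and S share the same y with |MS| = 44.9 and S on the +x side, so S = (44.9, 0.00). A1 meets MS tangentially, so RS is at right angles to MS, so R = S + (0, -11.3) = (44.9, -11.3). On A1, S sits at bearing 90° from R; a 76° counterclockwise sweep puts A at bearing 166°, so A = R + 11.3·(cos 166°, sin 166°) = (33.9, -8.57). The tangent condition forces RA to be normal to AH, so AH runs along (−sin 166°, cos 166°); with |AH| = 12.2, H = (31.0, -20.4). Then |MH| = |H − M| = 37.1.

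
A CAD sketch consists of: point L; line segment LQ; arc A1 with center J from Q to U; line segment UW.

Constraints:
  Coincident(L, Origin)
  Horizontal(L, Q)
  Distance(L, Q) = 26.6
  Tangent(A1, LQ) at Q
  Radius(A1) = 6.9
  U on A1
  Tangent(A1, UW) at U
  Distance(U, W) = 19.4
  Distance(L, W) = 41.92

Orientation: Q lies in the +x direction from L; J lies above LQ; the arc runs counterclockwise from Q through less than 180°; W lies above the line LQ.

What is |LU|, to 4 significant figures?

34.28

L is at the origin; LQ is horizontal with |LQ| = 26.6 and Q on the +x side, so Q = (26.60, 0.000). The tangent condition forces JQ to be normal to LQ, so J = Q + (0, 6.9) = (26.60, 6.900). Since JU ⟂ UW (tangency), |JW| = √(6.9² + 19.4²) = 20.59 regardless of where U sits on A1. So W lies on both circle(L, 41.92) and circle(J, 20.59); the above-LQ intersection is W = (32.34, 26.67). U is the foot of the tangent from W: U = (33.49, 7.309).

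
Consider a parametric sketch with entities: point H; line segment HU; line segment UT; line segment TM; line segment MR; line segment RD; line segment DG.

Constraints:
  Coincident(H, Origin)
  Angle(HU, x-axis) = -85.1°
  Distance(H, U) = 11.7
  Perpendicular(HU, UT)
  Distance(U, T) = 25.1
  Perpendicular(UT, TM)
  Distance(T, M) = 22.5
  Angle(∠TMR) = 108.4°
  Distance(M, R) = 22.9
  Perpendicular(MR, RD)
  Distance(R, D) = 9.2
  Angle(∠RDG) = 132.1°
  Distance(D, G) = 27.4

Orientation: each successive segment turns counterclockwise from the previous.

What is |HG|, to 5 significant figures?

20.163

H is at the origin; HU runs at -85.1° with length 11.7, so U = (0.99938, -11.657). HU ⟂ UT, so UT runs at 4.9000°; with |UT| = 25.1, T = (26.008, -9.5133). The perpendicularity gives TM at right angles to UT, so TM runs at 94.900°; with |TM| = 22.5, M = (24.086, 12.904). ∠TMR = 108.4° gives MR at 166.50° from the x-axis; with |MR| = 22.9, R = (1.8185, 18.250). MR ⟂ RD, so RD runs at -103.50°; with |RD| = 9.2, D = (-0.32920, 9.3046). ∠RDG = 132.1° gives DG at -55.600° from the x-axis; with |DG| = 27.4, G = (15.151, -13.304). Then |HG| = |G − H| = 20.163.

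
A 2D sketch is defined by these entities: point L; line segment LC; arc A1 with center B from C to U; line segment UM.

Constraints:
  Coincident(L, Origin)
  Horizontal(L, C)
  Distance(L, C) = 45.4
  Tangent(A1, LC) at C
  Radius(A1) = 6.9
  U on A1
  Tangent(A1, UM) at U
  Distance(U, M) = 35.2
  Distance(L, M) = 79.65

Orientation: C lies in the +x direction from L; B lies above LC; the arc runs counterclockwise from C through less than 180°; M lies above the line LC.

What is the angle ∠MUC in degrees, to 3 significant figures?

157°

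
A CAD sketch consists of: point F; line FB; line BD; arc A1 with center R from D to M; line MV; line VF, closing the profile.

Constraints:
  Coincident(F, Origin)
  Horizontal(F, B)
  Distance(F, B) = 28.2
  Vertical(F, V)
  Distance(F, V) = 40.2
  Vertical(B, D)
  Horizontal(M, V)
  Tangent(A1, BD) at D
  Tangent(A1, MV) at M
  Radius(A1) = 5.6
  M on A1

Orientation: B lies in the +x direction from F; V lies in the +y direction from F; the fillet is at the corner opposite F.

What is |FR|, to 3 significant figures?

41.3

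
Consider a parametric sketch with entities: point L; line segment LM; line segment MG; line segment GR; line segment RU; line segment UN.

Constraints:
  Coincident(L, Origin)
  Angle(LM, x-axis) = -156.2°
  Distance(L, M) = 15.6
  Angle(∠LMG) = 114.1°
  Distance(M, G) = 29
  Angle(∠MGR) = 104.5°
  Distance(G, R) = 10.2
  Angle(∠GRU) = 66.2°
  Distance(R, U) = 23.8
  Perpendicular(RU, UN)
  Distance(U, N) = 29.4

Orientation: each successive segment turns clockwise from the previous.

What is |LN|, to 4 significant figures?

41.88

L is at the origin; LM runs at -156.2° with length 15.6, so M = (-14.27, -6.295). ∠LMG = 114.1° gives MG at 137.9° from the x-axis; with |MG| = 29.0, G = (-35.79, 13.15). ∠MGR = 104.5° gives GR at 62.40° from the x-axis; with |GR| = 10.2, R = (-31.07, 22.19). ∠GRU = 66.2° gives RU at -51.40° from the x-axis; with |RU| = 23.8, U = (-16.22, 3.586). The perpendicularity gives UN at right angles to RU, so UN runs at -141.4°; with |UN| = 29.4, N = (-39.19, -14.76). Then |LN| = |N − L| = 41.88.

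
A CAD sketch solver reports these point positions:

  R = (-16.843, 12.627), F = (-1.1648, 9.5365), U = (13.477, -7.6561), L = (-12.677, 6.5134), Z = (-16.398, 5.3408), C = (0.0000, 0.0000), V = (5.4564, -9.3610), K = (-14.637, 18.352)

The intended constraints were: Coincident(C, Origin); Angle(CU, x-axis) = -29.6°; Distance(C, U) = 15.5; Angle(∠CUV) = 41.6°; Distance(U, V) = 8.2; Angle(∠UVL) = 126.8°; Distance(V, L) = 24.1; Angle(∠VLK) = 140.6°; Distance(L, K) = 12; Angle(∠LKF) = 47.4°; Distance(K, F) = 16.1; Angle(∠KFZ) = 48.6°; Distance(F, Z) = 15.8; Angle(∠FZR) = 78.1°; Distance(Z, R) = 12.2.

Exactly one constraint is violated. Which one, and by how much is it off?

Distance(Z, R) = 12.2 — off by 4.90.

C = (0.00, 0.00) ✓; CU at -29.60° ✓; |CU| = 15.50 ✓; ∠CUV = 41.60° ✓; |UV| = 8.200 ✓; ∠UVL = 126.8° ✓; |VL| = 24.10 ✓; ∠VLK = 140.6° ✓; |LK| = 12.00 ✓; ∠LKF = 47.40° ✓; |KF| = 16.10 ✓; ∠KFZ = 48.60° ✓; |FZ| = 15.80 ✓; ∠FZR = 78.10° ✓; |ZR| = 7.300 ✗.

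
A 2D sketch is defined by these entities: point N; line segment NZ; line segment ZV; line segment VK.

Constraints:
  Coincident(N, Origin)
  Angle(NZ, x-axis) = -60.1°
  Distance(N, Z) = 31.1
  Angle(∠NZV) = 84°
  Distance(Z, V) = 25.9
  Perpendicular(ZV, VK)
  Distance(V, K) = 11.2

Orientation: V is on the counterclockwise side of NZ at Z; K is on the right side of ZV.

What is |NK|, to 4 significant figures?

47.83

∠NZV = 84.0°, so ZV runs at -60.1° + (180° − 84.0°) = 35.90° from the x-axis; with |ZV| = 25.9, V = Z + 25.9·(cos 35.90°, sin 35.90°) = (36.48, -11.77). ZV is perpendicular to VK; with |VK| = 11.2 on the right of ZV, K = V + 11.2·(0.5864, -0.8100) = (43.05, -20.85). Then |NK| = |K − N| = 47.83.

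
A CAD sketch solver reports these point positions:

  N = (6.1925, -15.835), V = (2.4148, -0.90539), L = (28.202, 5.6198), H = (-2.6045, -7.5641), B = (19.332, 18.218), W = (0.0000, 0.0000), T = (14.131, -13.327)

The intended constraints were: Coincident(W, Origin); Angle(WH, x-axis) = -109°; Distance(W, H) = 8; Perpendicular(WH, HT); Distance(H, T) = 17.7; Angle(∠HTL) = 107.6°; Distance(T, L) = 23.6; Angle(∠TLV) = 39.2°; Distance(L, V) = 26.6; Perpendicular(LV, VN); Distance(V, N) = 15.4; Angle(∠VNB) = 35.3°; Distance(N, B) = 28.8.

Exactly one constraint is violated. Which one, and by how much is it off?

Distance(N, B) = 28.8 — off by 7.70.

W = (0.00, 0.00) ✓; WH at -109.0° ✓; |WH| = 8.000 ✓; ∠(WH, HT) = 90.00° ✓; |HT| = 17.70 ✓; ∠HTL = 107.6° ✓; |TL| = 23.60 ✓; ∠TLV = 39.20° ✓; |LV| = 26.60 ✓; ∠(LV, VN) = 90.00° ✓; |VN| = 15.40 ✓; ∠VNB = 35.30° ✓; |NB| = 36.50 ✗.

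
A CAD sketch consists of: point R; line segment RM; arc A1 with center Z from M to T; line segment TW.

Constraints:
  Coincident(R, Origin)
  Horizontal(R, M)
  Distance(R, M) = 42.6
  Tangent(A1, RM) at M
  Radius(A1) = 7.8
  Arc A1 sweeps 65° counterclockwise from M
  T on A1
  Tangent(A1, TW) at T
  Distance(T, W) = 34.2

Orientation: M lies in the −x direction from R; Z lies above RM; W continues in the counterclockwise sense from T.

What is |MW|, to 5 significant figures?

41.514

R is at the origin; RM is horizontal with |RM| = 42.6 and M on the −x side, so M = (-42.600, 0.0000). Tangency of A1 to RM means the radius ZM is perpendicular to RM, so Z = M + (0, 7.8) = (-42.600, 7.8000). On A1, M sits at bearing -90° from Z; a 65° counterclockwise sweep puts T at bearing -25°, so T = Z + 7.8·(cos -25°, sin -25°) = (-35.531, 4.5036). The tangent condition forces ZT to be normal to TW, so TW runs along (−sin -25°, cos -25°); with |TW| = 34.2, W = (-21.077, 35.499). Then |MW| = |W − M| = 41.514.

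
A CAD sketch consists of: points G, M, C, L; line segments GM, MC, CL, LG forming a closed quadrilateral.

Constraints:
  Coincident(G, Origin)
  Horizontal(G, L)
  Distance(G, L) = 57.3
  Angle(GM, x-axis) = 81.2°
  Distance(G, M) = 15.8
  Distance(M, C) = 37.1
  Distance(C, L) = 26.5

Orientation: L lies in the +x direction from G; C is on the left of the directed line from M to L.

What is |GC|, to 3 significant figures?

43.9

G is at the origin; GL is horizontal with |GL| = 57.3 and L in +x, so L = (57.3, 0). GM runs at 81.2° with |GM| = 15.8, so M = (2.42, 15.6). C is determined by |MC| = 37.1 and |CL| = 26.5 together: it lies at the intersection of circle(M, 37.1) and circle(L, 26.5). With |ML| = 57.1, the foot of the radical line on ML is 34.4 from M and the perpendicular offset is √(37.1² − 34.4²) = 13.8. Taking the left-of-ML solution: C = (39.3, 19.5).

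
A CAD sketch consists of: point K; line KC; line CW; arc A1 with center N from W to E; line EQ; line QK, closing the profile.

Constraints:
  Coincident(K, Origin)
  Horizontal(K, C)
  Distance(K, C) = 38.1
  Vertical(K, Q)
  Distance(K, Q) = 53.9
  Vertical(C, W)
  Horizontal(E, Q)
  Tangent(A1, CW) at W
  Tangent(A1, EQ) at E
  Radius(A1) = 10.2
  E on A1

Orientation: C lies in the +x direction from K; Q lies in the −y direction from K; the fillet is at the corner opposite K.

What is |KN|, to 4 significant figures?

51.85

K is at the origin; K and C share the same y with |KC| = 38.1 and C on the +x side, so C = (38.10, 0.000). KQ is vertical with |KQ| = 53.9 and Q on the −y side, so Q = (0.000, -53.90). The virtual corner opposite K is at (38.10, -53.90). The tangent condition forces NW to be normal to CW and A1 meets EQ tangentially, so NE is at right angles to EQ, with radius 10.2, so the center N sits 10.2 in from both sides at N = (27.90, -43.70). Then |KN| = |N − K| = 51.85.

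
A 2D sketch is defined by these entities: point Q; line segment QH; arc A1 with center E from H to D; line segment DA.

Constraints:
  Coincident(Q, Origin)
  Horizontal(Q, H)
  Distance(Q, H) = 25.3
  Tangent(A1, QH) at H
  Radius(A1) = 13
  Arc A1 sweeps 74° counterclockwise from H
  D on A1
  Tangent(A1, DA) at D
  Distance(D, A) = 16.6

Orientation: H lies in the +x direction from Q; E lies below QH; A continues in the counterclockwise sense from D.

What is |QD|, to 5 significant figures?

15.894

The tangent condition forces EH to be normal to QH, so E = H + (0, -13) = (25.300, -13.000). On A1, H sits at bearing 90° from E; a 74° counterclockwise sweep puts D at bearing 164°, so D = E + 13.0·(cos 164°, sin 164°) = (12.804, -9.4167). Then |QD| = |D − Q| = 15.894.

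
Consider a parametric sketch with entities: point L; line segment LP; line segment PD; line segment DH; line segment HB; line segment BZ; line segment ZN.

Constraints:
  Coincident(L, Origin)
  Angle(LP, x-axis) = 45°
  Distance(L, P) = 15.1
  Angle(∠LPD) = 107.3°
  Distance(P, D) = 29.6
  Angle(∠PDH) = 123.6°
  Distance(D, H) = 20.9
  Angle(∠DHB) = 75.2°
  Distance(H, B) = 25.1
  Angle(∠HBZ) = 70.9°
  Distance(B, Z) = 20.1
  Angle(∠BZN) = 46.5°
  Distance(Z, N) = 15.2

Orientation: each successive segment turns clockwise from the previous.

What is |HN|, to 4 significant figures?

12.77

∠HBZ = 70.9° gives BZ at 62.00° from the x-axis; with |BZ| = 20.1, Z = (23.67, -2.241). ∠BZN = 46.5° gives ZN at -71.50° from the x-axis; with |ZN| = 15.2, N = (28.49, -16.66). Then |HN| = |N − H| = 12.77.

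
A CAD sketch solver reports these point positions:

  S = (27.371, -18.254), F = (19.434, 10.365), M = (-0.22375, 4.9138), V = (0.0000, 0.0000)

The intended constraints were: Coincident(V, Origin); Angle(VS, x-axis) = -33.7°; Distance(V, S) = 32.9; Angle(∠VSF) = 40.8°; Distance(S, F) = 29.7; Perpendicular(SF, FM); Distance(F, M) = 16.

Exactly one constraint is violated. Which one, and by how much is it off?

Distance(F, M) = 16 — off by 4.40.

V = (0.00, 0.00) ✓; VS at -33.70° ✓; |VS| = 32.90 ✓; ∠VSF = 40.80° ✓; |SF| = 29.70 ✓; ∠(SF, FM) = 90.00° ✓; |FM| = 20.40 ✗.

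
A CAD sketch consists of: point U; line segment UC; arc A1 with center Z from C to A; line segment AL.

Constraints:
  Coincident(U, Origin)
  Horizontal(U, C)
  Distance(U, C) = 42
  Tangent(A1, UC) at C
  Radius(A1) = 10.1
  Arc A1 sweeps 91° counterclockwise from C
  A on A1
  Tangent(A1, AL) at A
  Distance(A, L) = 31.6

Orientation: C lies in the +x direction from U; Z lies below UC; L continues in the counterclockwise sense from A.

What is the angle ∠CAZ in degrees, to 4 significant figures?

44.50°

U is at the origin; U and C share the same y with |UC| = 42.0 and C on the +x side, so C = (42.00, 0.000). Tangency of A1 to UC means the radius ZC is perpendicular to UC, so Z = C + (0, -10.1) = (42.00, -10.10). On A1, C sits at bearing 90° from Z; a 91° counterclockwise sweep puts A at bearing 181°, so A = Z + 10.1·(cos 181°, sin 181°) = (31.90, -10.28). Then cos ∠CAZ = AC·AZ / (|AC||AZ|), giving 44.50°.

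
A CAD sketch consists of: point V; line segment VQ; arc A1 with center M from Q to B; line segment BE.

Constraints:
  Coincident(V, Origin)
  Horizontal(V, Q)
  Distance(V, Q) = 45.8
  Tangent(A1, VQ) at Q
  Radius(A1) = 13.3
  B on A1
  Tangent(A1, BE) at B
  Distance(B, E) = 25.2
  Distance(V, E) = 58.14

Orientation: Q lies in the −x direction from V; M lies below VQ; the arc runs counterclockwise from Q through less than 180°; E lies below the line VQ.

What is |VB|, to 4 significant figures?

60.26

V is at the origin; VQ is horizontal with |VQ| = 45.8 and Q on the −x side, so Q = (-45.80, 0.000). Tangency of A1 to VQ means the radius MQ is perpendicular to VQ, so M = Q + (0, -13.3) = (-45.80, -13.30). Since MB ⟂ BE (tangency), |ME| = √(13.3² + 25.2²) = 28.49 regardless of where B sits on A1. So E lies on both circle(V, 58.14) and circle(M, 28.49); the below-VQ intersection is E = (-40.86, -41.36). B is the foot of the tangent from E: B = (-56.31, -21.45).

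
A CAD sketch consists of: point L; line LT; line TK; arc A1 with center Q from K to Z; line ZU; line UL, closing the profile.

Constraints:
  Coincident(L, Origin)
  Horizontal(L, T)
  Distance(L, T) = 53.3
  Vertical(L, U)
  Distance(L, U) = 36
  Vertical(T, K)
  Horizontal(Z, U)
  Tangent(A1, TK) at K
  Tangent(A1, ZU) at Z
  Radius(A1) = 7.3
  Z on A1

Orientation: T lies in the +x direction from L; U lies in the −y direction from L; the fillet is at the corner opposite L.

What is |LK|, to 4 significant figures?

60.54

L is at the origin; L and T share the same y with |LT| = 53.3 and T on the +x side, so T = (53.30, 0.000). L and U share the same x with |LU| = 36.0 and U on the −y side, so U = (0.000, -36.00). The virtual corner opposite L is at (53.30, -36.00). Since A1 is tangent to TK there, QK ⟂ TK and since A1 is tangent to ZU there, QZ ⟂ ZU, with radius 7.3, so the center Q sits 7.3 in from both sides at Q = (46.00, -28.70). That places the tangent points at K = (53.30, -28.70) on TK and Z = (46.00, -36.00) on ZU. Then |LK| = |K − L| = 60.54.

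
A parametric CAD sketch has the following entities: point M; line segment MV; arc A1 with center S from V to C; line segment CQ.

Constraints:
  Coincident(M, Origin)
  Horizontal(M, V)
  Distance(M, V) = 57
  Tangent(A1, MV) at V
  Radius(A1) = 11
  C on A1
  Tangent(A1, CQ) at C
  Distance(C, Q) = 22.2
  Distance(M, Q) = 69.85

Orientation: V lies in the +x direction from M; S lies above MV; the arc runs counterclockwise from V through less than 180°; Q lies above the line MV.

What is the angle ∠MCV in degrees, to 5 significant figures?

42.344°

Checks: M = (0.00, 0.00) ✓; |SC| = 11.00 ✓; ∠(SC, CQ) = 90.00° ✓; |CQ| = 22.20 ✓; |MQ| = 69.85 ✓.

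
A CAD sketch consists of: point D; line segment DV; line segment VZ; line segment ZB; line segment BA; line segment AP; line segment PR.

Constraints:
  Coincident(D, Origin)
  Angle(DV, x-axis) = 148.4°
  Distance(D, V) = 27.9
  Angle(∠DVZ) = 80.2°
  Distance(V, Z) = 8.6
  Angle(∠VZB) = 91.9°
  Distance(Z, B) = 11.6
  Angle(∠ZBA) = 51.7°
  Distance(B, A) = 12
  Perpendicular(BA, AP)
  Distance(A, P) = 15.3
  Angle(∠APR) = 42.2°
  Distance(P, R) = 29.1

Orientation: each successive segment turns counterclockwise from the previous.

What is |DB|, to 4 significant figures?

16.45

∠DVZ = 80.2° gives VZ at -111.8° from the x-axis; with |VZ| = 8.6, Z = (-26.96, 6.634). ∠VZB = 91.9° gives ZB at -23.70° from the x-axis; with |ZB| = 11.6, B = (-16.34, 1.972). Then |DB| = |B − D| = 16.45.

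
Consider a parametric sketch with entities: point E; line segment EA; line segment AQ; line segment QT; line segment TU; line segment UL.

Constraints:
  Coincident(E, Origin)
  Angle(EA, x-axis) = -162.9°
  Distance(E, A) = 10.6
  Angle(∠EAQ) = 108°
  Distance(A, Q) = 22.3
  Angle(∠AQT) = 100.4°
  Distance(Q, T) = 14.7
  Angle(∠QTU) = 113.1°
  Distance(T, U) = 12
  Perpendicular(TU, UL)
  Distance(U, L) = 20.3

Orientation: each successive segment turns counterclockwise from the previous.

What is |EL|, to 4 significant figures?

9.186

E is at the origin; EA runs at -162.9° with length 10.6, so A = (-10.13, -3.117). ∠EAQ = 108.0° gives AQ at -90.90° from the x-axis; with |AQ| = 22.3, Q = (-10.48, -25.41). ∠AQT = 100.4° gives QT at -11.30° from the x-axis; with |QT| = 14.7, T = (3.933, -28.29). ∠QTU = 113.1° gives TU at 55.60° from the x-axis; with |TU| = 12.0, U = (10.71, -18.39). TU is perpendicular to UL, so UL runs at 145.6°; with |UL| = 20.3, L = (-6.037, -6.924). Then |EL| = |L − E| = 9.186.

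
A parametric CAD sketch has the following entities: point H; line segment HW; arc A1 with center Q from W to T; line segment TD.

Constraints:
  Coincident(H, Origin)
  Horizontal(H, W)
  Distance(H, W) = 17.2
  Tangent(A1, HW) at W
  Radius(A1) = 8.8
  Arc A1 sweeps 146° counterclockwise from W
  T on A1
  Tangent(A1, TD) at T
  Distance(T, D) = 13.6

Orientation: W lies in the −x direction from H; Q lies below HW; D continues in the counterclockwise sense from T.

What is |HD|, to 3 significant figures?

26.1

H is at the origin; HW is horizontal with |HW| = 17.2 and W on the −x side, so W = (-17.2, 0.00). The tangent condition forces QW to be normal to HW, so Q = W + (0, -8.8) = (-17.2, -8.80). On A1, W sits at bearing 90° from Q; a 146° counterclockwise sweep puts T at bearing 236°, so T = Q + 8.8·(cos 236°, sin 236°) = (-22.1, -16.1). The tangent condition forces QT to be normal to TD, so TD runs along (−sin 236°, cos 236°); with |TD| = 13.6, D = (-10.8, -23.7). Then |HD| = |D − H| = 26.1.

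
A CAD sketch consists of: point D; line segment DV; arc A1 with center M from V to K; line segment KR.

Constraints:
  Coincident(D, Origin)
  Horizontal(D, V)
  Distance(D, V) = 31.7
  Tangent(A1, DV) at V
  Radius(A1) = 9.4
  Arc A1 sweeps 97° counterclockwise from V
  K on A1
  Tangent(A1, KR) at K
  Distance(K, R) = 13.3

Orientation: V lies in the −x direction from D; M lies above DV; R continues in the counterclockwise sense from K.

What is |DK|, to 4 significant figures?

24.73

The tangent condition forces MV to be normal to DV, so M = V + (0, 9.4) = (-31.70, 9.400). On A1, V sits at bearing -90° from M; a 97° counterclockwise sweep puts K at bearing 7°, so K = M + 9.4·(cos 7°, sin 7°) = (-22.37, 10.55). Then |DK| = |K − D| = 24.73.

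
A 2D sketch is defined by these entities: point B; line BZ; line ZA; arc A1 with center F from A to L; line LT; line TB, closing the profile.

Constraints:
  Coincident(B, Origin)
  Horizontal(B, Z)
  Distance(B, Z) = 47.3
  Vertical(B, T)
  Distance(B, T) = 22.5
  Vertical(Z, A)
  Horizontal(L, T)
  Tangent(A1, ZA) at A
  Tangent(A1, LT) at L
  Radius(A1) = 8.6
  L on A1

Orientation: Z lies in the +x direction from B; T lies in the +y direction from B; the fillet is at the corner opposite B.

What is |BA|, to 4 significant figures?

49.30

B is at the origin; B and Z share the same y with |BZ| = 47.3 and Z on the +x side, so Z = (47.30, 0.000). B and T share the same x with |BT| = 22.5 and T on the +y side, so T = (0.000, 22.50). The virtual corner opposite B is at (47.30, 22.50). Tangency of A1 to ZA means the radius FA is perpendicular to ZA and since A1 is tangent to LT there, FL ⟂ LT, with radius 8.6, so the center F sits 8.6 in from both sides at F = (38.70, 13.90). That places the tangent points at A = (47.30, 13.90) on ZA and L = (38.70, 22.50) on LT. Then |BA| = |A − B| = 49.30.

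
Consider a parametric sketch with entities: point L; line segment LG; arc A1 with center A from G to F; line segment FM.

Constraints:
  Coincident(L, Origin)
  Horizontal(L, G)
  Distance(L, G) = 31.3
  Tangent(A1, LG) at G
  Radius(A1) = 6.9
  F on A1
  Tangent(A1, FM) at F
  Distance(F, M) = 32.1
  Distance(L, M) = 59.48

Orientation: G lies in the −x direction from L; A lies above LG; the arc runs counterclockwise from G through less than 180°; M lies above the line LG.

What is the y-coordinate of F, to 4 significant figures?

11.57

Checks: |AF| = 6.900 ✓; ∠(AF, FM) = 90.00° ✓; |FM| = 32.10 ✓; |LM| = 59.48 ✓.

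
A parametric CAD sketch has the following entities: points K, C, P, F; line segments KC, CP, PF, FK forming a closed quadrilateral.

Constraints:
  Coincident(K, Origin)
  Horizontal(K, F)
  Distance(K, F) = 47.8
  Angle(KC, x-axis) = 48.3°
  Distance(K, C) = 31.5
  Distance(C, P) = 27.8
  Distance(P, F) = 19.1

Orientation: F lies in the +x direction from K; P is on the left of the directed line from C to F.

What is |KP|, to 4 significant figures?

52.03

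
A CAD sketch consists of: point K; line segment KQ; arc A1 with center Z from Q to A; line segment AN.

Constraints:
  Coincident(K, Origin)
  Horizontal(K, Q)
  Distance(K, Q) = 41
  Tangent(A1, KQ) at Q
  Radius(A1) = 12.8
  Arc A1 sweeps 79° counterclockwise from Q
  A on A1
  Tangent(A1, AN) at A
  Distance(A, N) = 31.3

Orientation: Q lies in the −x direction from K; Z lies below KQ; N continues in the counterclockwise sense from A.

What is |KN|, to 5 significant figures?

72.336

K is at the origin; K and Q share the same y with |KQ| = 41.0 and Q on the −x side, so Q = (-41.000, 0.0000). Since A1 is tangent to KQ there, ZQ ⟂ KQ, so Z = Q + (0, -12.8) = (-41.000, -12.800). On A1, Q sits at bearing 90° from Z; a 79° counterclockwise sweep puts A at bearing 169°, so A = Z + 12.8·(cos 169°, sin 169°) = (-53.565, -10.358). Since A1 is tangent to AN there, ZA ⟂ AN, so AN runs along (−sin 169°, cos 169°); with |AN| = 31.3, N = (-59.537, -41.083). Then |KN| = |N − K| = 72.336.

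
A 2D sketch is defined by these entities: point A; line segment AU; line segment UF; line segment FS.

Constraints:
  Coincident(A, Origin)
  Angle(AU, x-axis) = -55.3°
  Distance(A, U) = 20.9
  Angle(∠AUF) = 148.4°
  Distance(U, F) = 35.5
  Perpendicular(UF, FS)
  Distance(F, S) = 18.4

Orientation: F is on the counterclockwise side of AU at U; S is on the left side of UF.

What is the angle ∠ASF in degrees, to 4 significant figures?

82.04°

A is at the origin; AU runs at -55.3° with length 20.9, so U = 20.9·(cos -55.3°, sin -55.3°) = (11.90, -17.18). ∠AUF = 148.4°, so UF runs at -55.3° + (180° − 148.4°) = -23.70° from the x-axis; with |UF| = 35.5, F = U + 35.5·(cos -23.70°, sin -23.70°) = (44.40, -31.45). UF ⟂ FS; with |FS| = 18.4 on the left of UF, S = F + 18.4·(0.4019, 0.9157) = (51.80, -14.60). Then cos ∠ASF = SA·SF / (|SA||SF|), giving 82.04°.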